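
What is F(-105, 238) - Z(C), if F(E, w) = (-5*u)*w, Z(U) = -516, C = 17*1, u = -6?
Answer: 7656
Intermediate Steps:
C = 17
F(E, w) = 30*w (F(E, w) = (-5*(-6))*w = 30*w)
F(-105, 238) - Z(C) = 30*238 - 1*(-516) = 7140 + 516 = 7656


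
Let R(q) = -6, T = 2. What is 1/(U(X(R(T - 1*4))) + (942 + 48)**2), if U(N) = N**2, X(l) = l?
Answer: 1/980136 ≈ 1.0203e-6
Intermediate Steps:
1/(U(X(R(T - 1*4))) + (942 + 48)**2) = 1/((-6)**2 + (942 + 48)**2) = 1/(36 + 990**2) = 1/(36 + 980100) = 1/980136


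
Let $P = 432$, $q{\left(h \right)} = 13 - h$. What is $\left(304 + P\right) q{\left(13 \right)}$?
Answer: $0$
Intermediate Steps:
$\left(304 + P\right) q{\left(13 \right)} = \left(304 + 432\right) \left(13 - 13\right) = 736 \left(13 - 13\right) = 736 \cdot 0 = 0$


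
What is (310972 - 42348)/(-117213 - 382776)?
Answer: -268624/499989 ≈ -0.53726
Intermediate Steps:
(310972 - 42348)/(-117213 - 382776) = 268624/(-499989) = 268624*(-1/499989) = -268624/499989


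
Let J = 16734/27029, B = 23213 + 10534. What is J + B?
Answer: 912164397/27029 ≈ 33748.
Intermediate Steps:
B = 33747
J = 16734/27029 (J = 16734*(1/27029) = 16734/27029 ≈ 0.61911)
J + B = 16734/27029 + 33747 = 912164397/27029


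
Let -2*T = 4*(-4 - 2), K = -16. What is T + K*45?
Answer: -708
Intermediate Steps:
T = 12 (T = -2*(-4 - 2) = -2*(-6) = -1/2*(-24) = 12)
T + K*45 = 12 - 16*45 = 12 - 720 = -708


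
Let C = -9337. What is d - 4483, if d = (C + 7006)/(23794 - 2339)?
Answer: -13740728/3065 ≈ -4483.1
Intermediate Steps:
d = -333/3065 (d = (-9337 + 7006)/(23794 - 2339) = -2331/21455 = -2331*1/21455 = -333/3065 ≈ -0.10865)
d - 4483 = -333/3065 - 4483 = -13740728/3065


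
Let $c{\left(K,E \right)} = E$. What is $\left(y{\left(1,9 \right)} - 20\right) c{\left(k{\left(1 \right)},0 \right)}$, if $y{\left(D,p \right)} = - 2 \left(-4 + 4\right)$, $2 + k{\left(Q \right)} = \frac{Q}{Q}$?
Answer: $0$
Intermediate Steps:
$k{\left(Q \right)} = -1$ ($k{\left(Q \right)} = -2 + \frac{Q}{Q} = -2 + 1 = -1$)
$y{\left(D,p \right)} = 0$ ($y{\left(D,p \right)} = \left(-2\right) 0 = 0$)
$\left(y{\left(1,9 \right)} - 20\right) c{\left(k{\left(1 \right)},0 \right)} = \left(0 - 20\right) 0 = \left(-20\right) 0 = 0$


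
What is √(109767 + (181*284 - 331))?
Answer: 2*√40210 ≈ 401.05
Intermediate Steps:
√(109767 + (181*284 - 331)) = √(109767 + (51404 - 331)) = √(109767 + 51073) = √160840 = 2*√40210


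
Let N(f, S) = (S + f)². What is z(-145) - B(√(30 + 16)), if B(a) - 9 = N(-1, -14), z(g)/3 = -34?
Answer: -336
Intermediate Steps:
z(g) = -102 (z(g) = 3*(-34) = -102)
B(a) = 234 (B(a) = 9 + (-14 - 1)² = 9 + (-15)² = 9 + 225 = 234)
z(-145) - B(√(30 + 16)) = -102 - 1*234 = -102 - 234 = -336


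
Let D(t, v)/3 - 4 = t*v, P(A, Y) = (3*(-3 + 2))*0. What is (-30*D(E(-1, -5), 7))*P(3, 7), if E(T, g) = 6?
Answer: 0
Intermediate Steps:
P(A, Y) = 0 (P(A, Y) = (3*(-1))*0 = -3*0 = 0)
D(t, v) = 12 + 3*t*v (D(t, v) = 12 + 3*(t*v) = 12 + 3*t*v)
(-30*D(E(-1, -5), 7))*P(3, 7) = -30*(12 + 3*6*7)*0 = -30*(12 + 126)*0 = -30*138*0 = -4140*0 = 0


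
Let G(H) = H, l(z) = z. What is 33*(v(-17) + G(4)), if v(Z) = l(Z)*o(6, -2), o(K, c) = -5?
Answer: 2937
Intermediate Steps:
v(Z) = -5*Z (v(Z) = Z*(-5) = -5*Z)
33*(v(-17) + G(4)) = 33*(-5*(-17) + 4) = 33*(85 + 4) = 33*89 = 2937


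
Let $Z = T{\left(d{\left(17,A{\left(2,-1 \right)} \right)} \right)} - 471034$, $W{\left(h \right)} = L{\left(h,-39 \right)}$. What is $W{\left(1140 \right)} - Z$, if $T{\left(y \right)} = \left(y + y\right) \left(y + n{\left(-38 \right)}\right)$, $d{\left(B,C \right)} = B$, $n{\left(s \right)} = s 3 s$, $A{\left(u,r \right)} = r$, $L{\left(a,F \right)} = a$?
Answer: $324308$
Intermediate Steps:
$W{\left(h \right)} = h$
$n{\left(s \right)} = 3 s^{2}$
$T{\left(y \right)} = 2 y \left(4332 + y\right)$ ($T{\left(y \right)} = \left(y + y\right) \left(y + 3 \left(-38\right)^{2}\right) = 2 y \left(y + 3 \cdot 1444\right) = 2 y \left(y + 4332\right) = 2 y \left(4332 + y\right)$)
$Z = -323168$ ($Z = 2 \cdot 17 \left(4332 + 17\right) - 471034 = 2 \cdot 17 \cdot 4349 - 471034 = 147866 - 471034 = -323168$)
$W{\left(1140 \right)} - Z = 1140 - -323168 = 1140 + 323168 = 324308$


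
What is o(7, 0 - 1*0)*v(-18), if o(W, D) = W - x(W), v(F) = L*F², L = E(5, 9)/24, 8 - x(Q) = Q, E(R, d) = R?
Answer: 405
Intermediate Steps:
x(Q) = 8 - Q
L = 5/24 ≈ 0.20833
v(F) = 5*F²/24
o(W, D) = -8 + 2*W (o(W, D) = W - (8 - W) = W + (-8 + W) = -8 + 2*W)
o(7, 0 - 1*0)*v(-18) = (-8 + 2*7)*((5/24)*(-18)²) = (-8 + 14)*((5/24)*324) = 6*(135/2) = 405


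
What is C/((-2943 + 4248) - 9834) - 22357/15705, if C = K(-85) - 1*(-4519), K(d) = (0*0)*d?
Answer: -87217916/44649315 ≈ -1.9534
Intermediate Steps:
K(d) = 0 (K(d) = 0*d = 0)
C = 4519 (C = 0 - 1*(-4519) = 0 + 4519 = 4519)
C/((-2943 + 4248) - 9834) - 22357/15705 = 4519/((-2943 + 4248) - 9834) - 22357/15705 = 4519/(1305 - 9834) - 22357*1/15705 = 4519/(-8529) - 22357/15705 = 4519*(-1/8529) - 22357/15705 = -4519/8529 - 22357/15705 = -87217916/44649315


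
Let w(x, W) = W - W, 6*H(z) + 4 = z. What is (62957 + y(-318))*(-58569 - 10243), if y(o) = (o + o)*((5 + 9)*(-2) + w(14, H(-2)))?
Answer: -5557601180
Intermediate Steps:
H(z) = -2/3 + z/6
w(x, W) = 0
y(o) = -56*o (y(o) = (o + o)*((5 + 9)*(-2) + 0) = (2*o)*(14*(-2) + 0) = (2*o)*(-28 + 0) = (2*o)*(-28) = -56*o)
(62957 + y(-318))*(-58569 - 10243) = (62957 - 56*(-318))*(-58569 - 10243) = (62957 + 17808)*(-68812) = 80765*(-68812) = -5557601180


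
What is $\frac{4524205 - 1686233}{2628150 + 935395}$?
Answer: $\frac{2837972}{3563545} \approx 0.79639$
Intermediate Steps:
$\frac{4524205 - 1686233}{2628150 + 935395} = \frac{2837972}{3563545}$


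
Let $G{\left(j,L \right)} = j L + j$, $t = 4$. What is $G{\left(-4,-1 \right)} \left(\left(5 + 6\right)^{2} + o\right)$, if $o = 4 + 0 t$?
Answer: $0$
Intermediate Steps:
$G{\left(j,L \right)} = j + L j$ ($G{\left(j,L \right)} = L j + j = j + L j$)
$o = 4$ ($o = 4 + 0 \cdot 4 = 4 + 0 = 4$)
$G{\left(-4,-1 \right)} \left(\left(5 + 6\right)^{2} + o\right) = - 4 \left(1 - 1\right) \left(\left(5 + 6\right)^{2} + 4\right) = \left(-4\right) 0 \left(11^{2} + 4\right) = 0 \left(121 + 4\right) = 0 \cdot 125 = 0$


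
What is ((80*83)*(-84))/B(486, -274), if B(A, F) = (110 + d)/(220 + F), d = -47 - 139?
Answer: -7529760/19 ≈ -3.9630e+5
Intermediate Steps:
d = -186
B(A, F) = -76/(220 + F) (B(A, F) = (110 - 186)/(220 + F) = -76/(220 + F))
((80*83)*(-84))/B(486, -274) = ((80*83)*(-84))/((-76/(220 - 274))) = (6640*(-84))/((-76/(-54))) = -557760/((-76*(-1/54))) = -557760/38/27 = -557760*27/38 = -7529760/19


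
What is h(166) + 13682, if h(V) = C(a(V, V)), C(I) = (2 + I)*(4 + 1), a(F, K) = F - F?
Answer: 13692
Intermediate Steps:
a(F, K) = 0
C(I) = 10 + 5*I (C(I) = (2 + I)*5 = 10 + 5*I)
h(V) = 10 (h(V) = 10 + 5*0 = 10 + 0 = 10)
h(166) + 13682 = 10 + 13682 = 13692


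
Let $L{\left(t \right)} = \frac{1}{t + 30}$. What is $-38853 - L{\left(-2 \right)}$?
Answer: $- \frac{1087885}{28} \approx -38853.0$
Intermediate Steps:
$L{\left(t \right)} = \frac{1}{30 + t}$
$-38853 - L{\left(-2 \right)} = -38853 - \frac{1}{30 - 2} = -38853 - \frac{1}{28} = - \frac{1087885}{28}$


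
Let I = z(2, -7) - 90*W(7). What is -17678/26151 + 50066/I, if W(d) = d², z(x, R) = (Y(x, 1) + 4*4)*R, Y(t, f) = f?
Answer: -1389339628/118437879 ≈ -11.731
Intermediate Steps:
z(x, R) = 17*R (z(x, R) = (1 + 4*4)*R = (1 + 16)*R = 17*R)
I = -4529 (I = 17*(-7) - 90*7² = -119 - 90*49 = -119 - 4410 = -4529)
-17678/26151 + 50066/I = -17678/26151 + 50066/(-4529) = -17678*1/26151 + 50066*(-1/4529) = -17678/26151 - 50066/4529 = -1389339628/118437879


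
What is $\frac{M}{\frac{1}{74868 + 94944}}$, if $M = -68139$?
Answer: $-11570819868$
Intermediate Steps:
$\frac{M}{\frac{1}{74868 + 94944}} = - \frac{68139}{\frac{1}{74868 + 94944}} = - \frac{68139}{\frac{1}{169812}} = - 68139 \frac{1}{\frac{1}{169812}} = \left(-68139\right) 169812 = -11570819868$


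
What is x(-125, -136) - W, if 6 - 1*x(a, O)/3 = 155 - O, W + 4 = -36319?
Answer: 35468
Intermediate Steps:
W = -36323 (W = -4 - 36319 = -36323)
x(a, O) = -447 + 3*O (x(a, O) = 18 - 3*(155 - O) = 18 + (-465 + 3*O) = -447 + 3*O)
x(-125, -136) - W = (-447 + 3*(-136)) - 1*(-36323) = (-447 - 408) + 36323 = -855 + 36323 = 35468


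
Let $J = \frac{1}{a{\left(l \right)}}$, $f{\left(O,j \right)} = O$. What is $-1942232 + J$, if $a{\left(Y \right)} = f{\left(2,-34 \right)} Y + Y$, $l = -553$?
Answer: $- \frac{3222162889}{1659} \approx -1.9422 \cdot 10^{6}$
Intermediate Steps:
$a{\left(Y \right)} = 3 Y$ ($a{\left(Y \right)} = 2 Y + Y = 3 Y$)
$J = - \frac{1}{1659}$ ($J = \frac{1}{3 \left(-553\right)} = \frac{1}{-1659} = - \frac{1}{1659} \approx -0.00060277$)
$-1942232 + J = -1942232 - \frac{1}{1659} = - \frac{3222162889}{1659}$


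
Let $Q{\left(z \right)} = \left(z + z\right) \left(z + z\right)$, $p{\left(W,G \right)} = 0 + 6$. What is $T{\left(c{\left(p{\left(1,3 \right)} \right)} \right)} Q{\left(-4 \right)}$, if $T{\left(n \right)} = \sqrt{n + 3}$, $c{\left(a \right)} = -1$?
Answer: $64 \sqrt{2} \approx 90.51$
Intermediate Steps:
$p{\left(W,G \right)} = 6$
$T{\left(n \right)} = \sqrt{3 + n}$
$Q{\left(z \right)} = 4 z^{2}$ ($Q{\left(z \right)} = 2 z 2 z = 4 z^{2}$)
$T{\left(c{\left(p{\left(1,3 \right)} \right)} \right)} Q{\left(-4 \right)} = \sqrt{3 - 1} \cdot 4 \left(-4\right)^{2} = \sqrt{2} \cdot 4 \cdot 16 = \sqrt{2} \cdot 64 = 64 \sqrt{2}$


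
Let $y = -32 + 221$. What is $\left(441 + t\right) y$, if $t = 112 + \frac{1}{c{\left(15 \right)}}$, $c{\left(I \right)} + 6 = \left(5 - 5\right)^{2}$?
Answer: $\frac{208971}{2} \approx 1.0449 \cdot 10^{5}$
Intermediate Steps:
$c{\left(I \right)} = -6$ ($c{\left(I \right)} = -6 + \left(5 - 5\right)^{2} = -6 + 0^{2} = -6 + 0 = -6$)
$y = 189$
$t = \frac{671}{6}$ ($t = 112 + \frac{1}{-6} = 112 - \frac{1}{6} = \frac{671}{6} \approx 111.83$)
$\left(441 + t\right) y = \left(441 + \frac{671}{6}\right) 189 = \frac{3317}{6} \cdot 189 = \frac{208971}{2}$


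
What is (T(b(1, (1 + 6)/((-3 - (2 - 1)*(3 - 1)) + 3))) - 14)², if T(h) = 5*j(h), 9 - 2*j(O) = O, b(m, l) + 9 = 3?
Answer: 2209/4 ≈ 552.25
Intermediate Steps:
b(m, l) = -6 (b(m, l) = -9 + 3 = -6)
j(O) = 9/2 - O/2
T(h) = 45/2 - 5*h/2 (T(h) = 5*(9/2 - h/2) = 45/2 - 5*h/2)
(T(b(1, (1 + 6)/((-3 - (2 - 1)*(3 - 1)) + 3))) - 14)² = ((45/2 - 5/2*(-6)) - 14)² = ((45/2 + 15) - 14)² = (75/2 - 14)² = (47/2)² = 2209/4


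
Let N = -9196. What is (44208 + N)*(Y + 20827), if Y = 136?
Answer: 733956556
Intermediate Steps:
(44208 + N)*(Y + 20827) = (44208 - 9196)*(136 + 20827) = 35012*20963 = 733956556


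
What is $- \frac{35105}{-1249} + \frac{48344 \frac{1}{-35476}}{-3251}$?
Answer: $\frac{1012201737909}{36012565631} \approx 28.107$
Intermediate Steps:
$- \frac{35105}{-1249} + \frac{48344 \frac{1}{-35476}}{-3251} = \left(-35105\right) \left(- \frac{1}{1249}\right) + 48344 \left(- \frac{1}{35476}\right) \left(- \frac{1}{3251}\right) = \frac{35105}{1249} - - \frac{12086}{28833119} = \frac{35105}{1249} + \frac{12086}{28833119} = \frac{1012201737909}{36012565631}$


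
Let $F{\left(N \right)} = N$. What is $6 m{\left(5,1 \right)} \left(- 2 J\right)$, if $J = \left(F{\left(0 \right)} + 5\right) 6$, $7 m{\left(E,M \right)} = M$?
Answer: $- \frac{360}{7} \approx -51.429$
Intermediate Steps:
$m{\left(E,M \right)} = \frac{M}{7}$
$J = 30$ ($J = \left(0 + 5\right) 6 = 5 \cdot 6 = 30$)
$6 m{\left(5,1 \right)} \left(- 2 J\right) = 6 \cdot \frac{1}{7} \cdot 1 \left(\left(-2\right) 30\right) = 6 \cdot \frac{1}{7} \left(-60\right) = \frac{6}{7} \left(-60\right) = - \frac{360}{7}$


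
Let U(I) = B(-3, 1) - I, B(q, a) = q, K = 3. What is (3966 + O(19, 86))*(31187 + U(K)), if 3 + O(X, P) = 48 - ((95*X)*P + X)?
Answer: -4715752078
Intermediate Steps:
U(I) = -3 - I
O(X, P) = 45 - X - 95*P*X (O(X, P) = -3 + (48 - ((95*X)*P + X)) = -3 + (48 - (95*P*X + X)) = -3 + (48 - (X + 95*P*X)) = -3 + (48 + (-X - 95*P*X)) = -3 + (48 - X - 95*P*X) = 45 - X - 95*P*X)
(3966 + O(19, 86))*(31187 + U(K)) = (3966 + (45 - 1*19 - 95*86*19))*(31187 + (-3 - 1*3)) = (3966 + (45 - 19 - 155230))*(31187 + (-3 - 3)) = (3966 - 155204)*(31187 - 6) = -151238*31181 = -4715752078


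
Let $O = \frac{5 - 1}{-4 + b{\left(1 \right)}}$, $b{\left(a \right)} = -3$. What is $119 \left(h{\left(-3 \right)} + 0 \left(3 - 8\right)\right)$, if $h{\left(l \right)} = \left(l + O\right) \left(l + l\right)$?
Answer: $2550$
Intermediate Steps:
$O = - \frac{4}{7}$ ($O = \frac{5 - 1}{-4 - 3} = \frac{4}{-7} = 4 \left(- \frac{1}{7}\right) = - \frac{4}{7} \approx -0.57143$)
$h{\left(l \right)} = 2 l \left(- \frac{4}{7} + l\right)$ ($h{\left(l \right)} = \left(l - \frac{4}{7}\right) \left(l + l\right) = \left(- \frac{4}{7} + l\right) 2 l = 2 l \left(- \frac{4}{7} + l\right)$)
$119 \left(h{\left(-3 \right)} + 0 \left(3 - 8\right)\right) = 119 \left(\frac{2}{7} \left(-3\right) \left(-4 + 7 \left(-3\right)\right) + 0 \left(3 - 8\right)\right) = 119 \left(\frac{2}{7} \left(-3\right) \left(-4 - 21\right) + 0 \left(3 - 8\right)\right) = 119 \left(\frac{2}{7} \left(-3\right) \left(-25\right) + 0 \left(-5\right)\right) = 119 \left(\frac{150}{7} + 0\right) = 119 \cdot \frac{150}{7} = 2550$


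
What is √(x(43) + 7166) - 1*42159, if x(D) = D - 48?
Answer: -42159 + √7161 ≈ -42074.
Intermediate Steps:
x(D) = -48 + D
√(x(43) + 7166) - 1*42159 = √((-48 + 43) + 7166) - 1*42159 = √(-5 + 7166) - 42159 = √7161 - 42159 = -42159 + √7161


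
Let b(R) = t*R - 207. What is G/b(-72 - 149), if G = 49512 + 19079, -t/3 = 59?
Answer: 68591/38910 ≈ 1.7628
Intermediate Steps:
t = -177 (t = -3*59 = -177)
G = 68591
b(R) = -207 - 177*R (b(R) = -177*R - 207 = -207 - 177*R)
G/b(-72 - 149) = 68591/(-207 - 177*(-72 - 149)) = 68591/(-207 - 177*(-221)) = 68591/(-207 + 39117) = 68591/38910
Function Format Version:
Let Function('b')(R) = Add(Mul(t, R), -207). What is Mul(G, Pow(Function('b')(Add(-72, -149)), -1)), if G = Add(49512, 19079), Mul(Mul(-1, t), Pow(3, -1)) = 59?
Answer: Rational(68591, 38910) ≈ 1.7628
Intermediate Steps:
t = -177 (t = Mul(-3, 59) = -177)
G = 68591
Function('b')(R) = Add(-207, Mul(-177, R)) (Function('b')(R) = Add(Mul(-177, R), -207) = Add(-207, Mul(-177, R)))
Mul(G, Pow(Function('b')(Add(-72, -149)), -1)) = Mul(68591, Pow(Add(-207, Mul(-177, Add(-72, -149))), -1)) = Mul(68591, Pow(Add(-207, Mul(-177, -221)), -1)) = Mul(68591, Pow(Add(-207, 39117), -1)) = Mul(68591, Pow(38910, -1)) = Mul(68591, Rational(1, 38910)) = Rational(68591, 38910)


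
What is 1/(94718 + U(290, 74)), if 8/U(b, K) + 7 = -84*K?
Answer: 6223/589430106 ≈ 1.0558e-5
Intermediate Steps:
U(b, K) = 8/(-7 - 84*K)
1/(94718 + U(290, 74)) = 1/(94718 - 8/(7 + 84*74)) = 1/(94718 - 8/(7 + 6216)) = 1/(94718 - 8/6223) = 1/(589430106/6223) = 6223/589430106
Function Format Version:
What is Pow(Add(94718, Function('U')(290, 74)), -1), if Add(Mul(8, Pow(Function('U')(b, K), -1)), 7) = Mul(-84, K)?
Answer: Rational(6223, 589430106) ≈ 1.0558e-5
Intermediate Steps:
Function('U')(b, K) = Mul(8, Pow(Add(-7, Mul(-84, K)), -1))
Pow(Add(94718, Function('U')(290, 74)), -1) = Pow(Add(94718, Mul(-8, Pow(Add(7, Mul(84, 74)), -1))), -1) = Pow(Add(94718, Mul(-8, Pow(Add(7, 6216), -1))), -1) = Pow(Add(94718, Mul(-8, Pow(6223, -1))), -1) = Pow(Add(94718, Mul(-8, Rational(1, 6223))), -1) = Pow(Add(94718, Rational(-8, 6223)), -1) = Pow(Rational(589430106, 6223), -1) = Rational(6223, 589430106)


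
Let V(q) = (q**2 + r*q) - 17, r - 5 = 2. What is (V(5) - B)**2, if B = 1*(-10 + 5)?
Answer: 2304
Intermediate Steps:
r = 7 (r = 5 + 2 = 7)
V(q) = -17 + q**2 + 7*q (V(q) = (q**2 + 7*q) - 17 = -17 + q**2 + 7*q)
B = -5 (B = 1*(-5) = -5)
(V(5) - B)**2 = ((-17 + 5**2 + 7*5) - 1*(-5))**2 = ((-17 + 25 + 35) + 5)**2 = (43 + 5)**2 = 48**2 = 2304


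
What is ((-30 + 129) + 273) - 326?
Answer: 46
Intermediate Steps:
((-30 + 129) + 273) - 326 = (99 + 273) - 326 = 372 - 326 = 46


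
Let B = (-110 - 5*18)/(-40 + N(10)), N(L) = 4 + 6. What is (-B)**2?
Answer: 400/9 ≈ 44.444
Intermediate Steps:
N(L) = 10
B = 20/3 (B = (-110 - 5*18)/(-40 + 10) = (-110 - 90)/(-30) = -200*(-1/30) = 20/3 ≈ 6.6667)
(-B)**2 = (-1*20/3)**2 = (-20/3)**2 = 400/9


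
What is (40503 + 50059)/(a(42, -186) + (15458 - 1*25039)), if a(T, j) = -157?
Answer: -45281/4869 ≈ -9.2999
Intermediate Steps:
(40503 + 50059)/(a(42, -186) + (15458 - 1*25039)) = (40503 + 50059)/(-157 + (15458 - 1*25039)) = 90562/(-157 + (15458 - 25039)) = 90562/(-157 - 9581) = 90562/(-9738) = 90562*(-1/9738) = -45281/4869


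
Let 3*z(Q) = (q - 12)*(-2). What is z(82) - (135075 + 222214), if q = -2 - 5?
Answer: -1071829/3 ≈ -3.5728e+5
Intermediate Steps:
q = -7
z(Q) = 38/3 (z(Q) = ((-7 - 12)*(-2))/3 = (-19*(-2))/3 = (⅓)*38 = 38/3)
z(82) - (135075 + 222214) = 38/3 - (135075 + 222214) = 38/3 - 1*357289 = 38/3 - 357289 = -1071829/3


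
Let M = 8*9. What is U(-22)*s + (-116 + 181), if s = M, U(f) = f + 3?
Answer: -1303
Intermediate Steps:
U(f) = 3 + f
M = 72
s = 72
U(-22)*s + (-116 + 181) = (3 - 22)*72 + (-116 + 181) = -19*72 + 65 = -1368 + 65 = -1303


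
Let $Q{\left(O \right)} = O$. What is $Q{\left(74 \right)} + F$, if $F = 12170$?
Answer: $12244$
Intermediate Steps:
$Q{\left(74 \right)} + F = 74 + 12170 = 12244$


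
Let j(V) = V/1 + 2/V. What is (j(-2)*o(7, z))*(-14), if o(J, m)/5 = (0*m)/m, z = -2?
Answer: 0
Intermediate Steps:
o(J, m) = 0 (o(J, m) = 5*((0*m)/m) = 5*(0/m) = 5*0 = 0)
j(V) = V + 2/V (j(V) = V*1 + 2/V = V + 2/V)
(j(-2)*o(7, z))*(-14) = ((-2 + 2/(-2))*0)*(-14) = ((-2 + 2*(-1/2))*0)*(-14) = ((-2 - 1)*0)*(-14) = -3*0*(-14) = 0*(-14) = 0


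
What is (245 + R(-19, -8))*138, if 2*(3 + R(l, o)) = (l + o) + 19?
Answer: 32844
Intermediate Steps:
R(l, o) = 13/2 + l/2 + o/2 (R(l, o) = -3 + ((l + o) + 19)/2 = -3 + (19 + l + o)/2 = -3 + (19/2 + l/2 + o/2) = 13/2 + l/2 + o/2)
(245 + R(-19, -8))*138 = (245 + (13/2 + (½)*(-19) + (½)*(-8)))*138 = (245 + (13/2 - 19/2 - 4))*138 = (245 - 7)*138 = 238*138 = 32844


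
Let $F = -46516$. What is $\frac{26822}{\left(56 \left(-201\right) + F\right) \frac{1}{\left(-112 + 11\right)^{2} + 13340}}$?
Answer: $- \frac{315708351}{28886} \approx -10929.0$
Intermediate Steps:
$\frac{26822}{\left(56 \left(-201\right) + F\right) \frac{1}{\left(-112 + 11\right)^{2} + 13340}} = \frac{26822}{\left(56 \left(-201\right) - 46516\right) \frac{1}{\left(-112 + 11\right)^{2} + 13340}} = \frac{26822}{\left(-11256 - 46516\right) \frac{1}{\left(-101\right)^{2} + 13340}} = \frac{26822}{\left(-57772\right) \frac{1}{10201 + 13340}} = \frac{26822}{\left(-57772\right) \frac{1}{23541}} = \frac{26822}{- \frac{57772}{23541}} = 26822 \left(- \frac{23541}{57772}\right) = - \frac{315708351}{28886}$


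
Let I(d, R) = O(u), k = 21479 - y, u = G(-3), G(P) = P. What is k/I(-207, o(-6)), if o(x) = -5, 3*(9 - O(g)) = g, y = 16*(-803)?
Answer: 34327/10 ≈ 3432.7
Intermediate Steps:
u = -3
y = -12848
O(g) = 9 - g/3
k = 34327 (k = 21479 - 1*(-12848) = 21479 + 12848 = 34327)
I(d, R) = 10 (I(d, R) = 9 - ⅓*(-3) = 9 + 1 = 10)
k/I(-207, o(-6)) = 34327/10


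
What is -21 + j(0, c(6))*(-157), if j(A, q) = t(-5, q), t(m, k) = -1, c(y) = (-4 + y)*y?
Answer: 136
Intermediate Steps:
c(y) = y*(-4 + y)
j(A, q) = -1
-21 + j(0, c(6))*(-157) = -21 - 1*(-157) = -21 + 157 = 136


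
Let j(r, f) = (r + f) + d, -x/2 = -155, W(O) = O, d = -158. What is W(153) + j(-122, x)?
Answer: 183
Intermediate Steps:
x = 310 (x = -2*(-155) = 310)
j(r, f) = -158 + f + r (j(r, f) = (r + f) - 158 = (f + r) - 158 = -158 + f + r)
W(153) + j(-122, x) = 153 + (-158 + 310 - 122) = 153 + 30 = 183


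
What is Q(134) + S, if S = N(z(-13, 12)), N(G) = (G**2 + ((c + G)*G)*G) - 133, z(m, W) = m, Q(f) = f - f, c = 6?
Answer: -1147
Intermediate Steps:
Q(f) = 0
N(G) = -133 + G**2 + G**2*(6 + G) (N(G) = (G**2 + ((6 + G)*G)*G) - 133 = (G**2 + (G*(6 + G))*G) - 133 = (G**2 + G**2*(6 + G)) - 133 = -133 + G**2 + G**2*(6 + G))
S = -1147 (S = -133 + (-13)**3 + 7*(-13)**2 = -133 - 2197 + 7*169 = -133 - 2197 + 1183 = -1147)
Q(134) + S = 0 - 1147 = -1147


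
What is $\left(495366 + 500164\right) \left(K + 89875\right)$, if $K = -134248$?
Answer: $-44174652690$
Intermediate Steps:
$\left(495366 + 500164\right) \left(K + 89875\right) = \left(495366 + 500164\right) \left(-134248 + 89875\right) = 995530 \left(-44373\right) = -44174652690$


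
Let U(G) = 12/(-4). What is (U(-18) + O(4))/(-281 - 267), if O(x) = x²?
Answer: -13/548 ≈ -0.023723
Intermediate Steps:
U(G) = -3 (U(G) = 12*(-¼) = -3)
(U(-18) + O(4))/(-281 - 267) = (-3 + 4²)/(-281 - 267) = (-3 + 16)/(-548) = 13*(-1/548) = -13/548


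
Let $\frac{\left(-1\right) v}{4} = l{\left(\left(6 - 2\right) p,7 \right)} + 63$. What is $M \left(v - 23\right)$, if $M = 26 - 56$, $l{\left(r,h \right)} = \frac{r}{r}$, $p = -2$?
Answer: $8370$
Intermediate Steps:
$l{\left(r,h \right)} = 1$
$M = -30$ ($M = 26 - 56 = -30$)
$v = -256$ ($v = - 4 \left(1 + 63\right) = \left(-4\right) 64 = -256$)
$M \left(v - 23\right) = - 30 \left(-256 - 23\right) = \left(-30\right) \left(-279\right) = 8370$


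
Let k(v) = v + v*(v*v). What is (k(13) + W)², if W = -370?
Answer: 3385600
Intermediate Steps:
k(v) = v + v³ (k(v) = v + v*v² = v + v³)
(k(13) + W)² = ((13 + 13³) - 370)² = ((13 + 2197) - 370)² = (2210 - 370)² = 1840² = 3385600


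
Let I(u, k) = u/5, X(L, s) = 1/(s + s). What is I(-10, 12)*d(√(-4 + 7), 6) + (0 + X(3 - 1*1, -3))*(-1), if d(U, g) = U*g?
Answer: ⅙ - 12*√3 ≈ -20.618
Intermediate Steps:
X(L, s) = 1/(2*s)
I(u, k) = u/5 (I(u, k) = u*(⅕) = u/5)
I(-10, 12)*d(√(-4 + 7), 6) + (0 + X(3 - 1*1, -3))*(-1) = ((⅕)*(-10))*(√(-4 + 7)*6) + (0 + (½)/(-3))*(-1) = -2*√3*6 + (0 + (½)*(-⅓))*(-1) = -12*√3 + (0 - ⅙)*(-1) = -12*√3 - ⅙*(-1) = -12*√3 + ⅙ = ⅙ - 12*√3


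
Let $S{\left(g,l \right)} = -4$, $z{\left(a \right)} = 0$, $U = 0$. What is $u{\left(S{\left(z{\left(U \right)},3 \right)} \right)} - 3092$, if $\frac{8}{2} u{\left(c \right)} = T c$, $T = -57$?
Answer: $-3035$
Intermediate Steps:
$u{\left(c \right)} = - \frac{57 c}{4}$ ($u{\left(c \right)} = \frac{\left(-57\right) c}{4} = - \frac{57 c}{4}$)
$u{\left(S{\left(z{\left(U \right)},3 \right)} \right)} - 3092 = \left(- \frac{57}{4}\right) \left(-4\right) - 3092 = 57 - 3092 = -3035$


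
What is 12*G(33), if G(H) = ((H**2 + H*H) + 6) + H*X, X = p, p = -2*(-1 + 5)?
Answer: 23040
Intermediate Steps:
p = -8 (p = -2*4 = -8)
X = -8
G(H) = 6 - 8*H + 2*H**2 (G(H) = ((H**2 + H*H) + 6) + H*(-8) = ((H**2 + H**2) + 6) - 8*H = (2*H**2 + 6) - 8*H = (6 + 2*H**2) - 8*H = 6 - 8*H + 2*H**2)
12*G(33) = 12*(6 - 8*33 + 2*33**2) = 12*(6 - 264 + 2*1089) = 12*(6 - 264 + 2178) = 12*1920 = 23040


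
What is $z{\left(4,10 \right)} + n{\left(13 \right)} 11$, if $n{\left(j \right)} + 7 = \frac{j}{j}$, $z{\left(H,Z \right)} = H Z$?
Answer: $-26$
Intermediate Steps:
$n{\left(j \right)} = -6$ ($n{\left(j \right)} = -7 + \frac{j}{j} = -7 + 1 = -6$)
$z{\left(4,10 \right)} + n{\left(13 \right)} 11 = 4 \cdot 10 - 66 = 40 - 66 = -26$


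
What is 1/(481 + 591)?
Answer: 1/1072 ≈ 0.00093284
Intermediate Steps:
1/(481 + 591) = 1/1072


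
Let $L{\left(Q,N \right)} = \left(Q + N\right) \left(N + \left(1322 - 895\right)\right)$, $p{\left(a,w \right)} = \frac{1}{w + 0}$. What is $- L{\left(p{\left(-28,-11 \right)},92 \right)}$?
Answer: $- \frac{524709}{11} \approx -47701.0$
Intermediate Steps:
$p{\left(a,w \right)} = \frac{1}{w}$
$L{\left(Q,N \right)} = \left(427 + N\right) \left(N + Q\right)$ ($L{\left(Q,N \right)} = \left(N + Q\right) \left(N + 427\right) = \left(N + Q\right) \left(427 + N\right) = \left(427 + N\right) \left(N + Q\right)$)
$- L{\left(p{\left(-28,-11 \right)},92 \right)} = - (92^{2} + 427 \cdot 92 + \frac{427}{-11} + \frac{92}{-11}) = - (8464 + 39284 + 427 \left(- \frac{1}{11}\right) + 92 \left(- \frac{1}{11}\right)) = - (8464 + 39284 - \frac{427}{11} - \frac{92}{11}) = \left(-1\right) \frac{524709}{11} = - \frac{524709}{11}$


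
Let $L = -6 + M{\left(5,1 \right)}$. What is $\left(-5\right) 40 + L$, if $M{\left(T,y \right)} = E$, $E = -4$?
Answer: $-210$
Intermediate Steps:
$M{\left(T,y \right)} = -4$
$L = -10$ ($L = -6 - 4 = -10$)
$\left(-5\right) 40 + L = \left(-5\right) 40 - 10 = -200 - 10 = -210$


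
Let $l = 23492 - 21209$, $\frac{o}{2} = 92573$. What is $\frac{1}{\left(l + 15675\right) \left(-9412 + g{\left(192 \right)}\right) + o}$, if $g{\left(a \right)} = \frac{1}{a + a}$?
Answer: $- \frac{64}{10805472207} \approx -5.9229 \cdot 10^{-9}$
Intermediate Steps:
$o = 185146$ ($o = 2 \cdot 92573 = 185146$)
$l = 2283$ ($l = 23492 - 21209 = 2283$)
$g{\left(a \right)} = \frac{1}{2 a}$
$\frac{1}{\left(l + 15675\right) \left(-9412 + g{\left(192 \right)}\right) + o} = \frac{1}{\left(2283 + 15675\right) \left(-9412 + \frac{1}{2 \cdot 192}\right) + 185146} = \frac{1}{17958 \left(-9412 + \frac{1}{2} \cdot \frac{1}{192}\right) + 185146} = \frac{1}{17958 \left(-9412 + \frac{1}{384}\right) + 185146} = \frac{1}{17958 \left(- \frac{3614207}{384}\right) + 185146} = \frac{1}{- \frac{10817321551}{64} + 185146} = \frac{1}{- \frac{10805472207}{64}} = - \frac{64}{10805472207}$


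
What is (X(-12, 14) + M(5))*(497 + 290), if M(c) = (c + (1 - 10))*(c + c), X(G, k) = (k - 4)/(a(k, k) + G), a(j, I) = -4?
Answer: -255775/8 ≈ -31972.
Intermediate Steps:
X(G, k) = (-4 + k)/(-4 + G) (X(G, k) = (k - 4)/(-4 + G) = (-4 + k)/(-4 + G))
M(c) = 2*c*(-9 + c) (M(c) = (c - 9)*(2*c) = (-9 + c)*(2*c) = 2*c*(-9 + c))
(X(-12, 14) + M(5))*(497 + 290) = ((-4 + 14)/(-4 - 12) + 2*5*(-9 + 5))*(497 + 290) = (10/(-16) + 2*5*(-4))*787 = (-1/16*10 - 40)*787 = (-5/8 - 40)*787 = -325/8*787 = -255775/8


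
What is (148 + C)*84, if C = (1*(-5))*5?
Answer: 10332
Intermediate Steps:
C = -25 (C = -5*5 = -25)
(148 + C)*84 = (148 - 25)*84 = 123*84 = 10332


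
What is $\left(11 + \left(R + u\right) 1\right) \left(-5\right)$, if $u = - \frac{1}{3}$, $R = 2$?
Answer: $- \frac{190}{3} \approx -63.333$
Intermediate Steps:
$u = - \frac{1}{3}$ ($u = \left(-1\right) \frac{1}{3} = - \frac{1}{3} \approx -0.33333$)
$\left(11 + \left(R + u\right) 1\right) \left(-5\right) = \left(11 + \left(2 - \frac{1}{3}\right) 1\right) \left(-5\right) = \left(11 + \frac{5}{3} \cdot 1\right) \left(-5\right) = \left(11 + \frac{5}{3}\right) \left(-5\right) = \frac{38}{3} \left(-5\right) = - \frac{190}{3}$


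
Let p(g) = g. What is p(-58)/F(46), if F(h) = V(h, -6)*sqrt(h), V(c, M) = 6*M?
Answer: 29*sqrt(46)/828 ≈ 0.23755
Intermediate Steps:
F(h) = -36*sqrt(h) (F(h) = (6*(-6))*sqrt(h) = -36*sqrt(h))
p(-58)/F(46) = -58*(-sqrt(46)/1656) = -(-29)*sqrt(46)/828 = 29*sqrt(46)/828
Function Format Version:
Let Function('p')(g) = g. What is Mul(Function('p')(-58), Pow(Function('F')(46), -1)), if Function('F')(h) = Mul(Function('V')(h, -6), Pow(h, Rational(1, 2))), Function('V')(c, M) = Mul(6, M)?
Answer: Mul(Rational(29, 828), Pow(46, Rational(1, 2))) ≈ 0.23755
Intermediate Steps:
Function('F')(h) = Mul(-36, Pow(h, Rational(1, 2))) (Function('F')(h) = Mul(Mul(6, -6), Pow(h, Rational(1, 2))) = Mul(-36, Pow(h, Rational(1, 2))))
Mul(Function('p')(-58), Pow(Function('F')(46), -1)) = Mul(-58, Pow(Mul(-36, Pow(46, Rational(1, 2))), -1)) = Mul(-58, Mul(Rational(-1, 1656), Pow(46, Rational(1, 2)))) = Mul(Rational(29, 828), Pow(46, Rational(1, 2)))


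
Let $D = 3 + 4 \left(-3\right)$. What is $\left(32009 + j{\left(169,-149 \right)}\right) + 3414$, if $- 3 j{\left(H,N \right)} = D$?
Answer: $35426$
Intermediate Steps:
$D = -9$ ($D = 3 - 12 = -9$)
$j{\left(H,N \right)} = 3$ ($j{\left(H,N \right)} = \left(- \frac{1}{3}\right) \left(-9\right) = 3$)
$\left(32009 + j{\left(169,-149 \right)}\right) + 3414 = \left(32009 + 3\right) + 3414 = 32012 + 3414 = 35426$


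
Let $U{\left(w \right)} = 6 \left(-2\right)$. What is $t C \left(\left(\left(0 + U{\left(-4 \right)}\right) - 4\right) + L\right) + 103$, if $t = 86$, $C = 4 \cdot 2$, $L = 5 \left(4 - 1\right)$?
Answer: $-585$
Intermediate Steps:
$U{\left(w \right)} = -12$
$L = 15$ ($L = 5 \cdot 3 = 15$)
$C = 8$
$t C \left(\left(\left(0 + U{\left(-4 \right)}\right) - 4\right) + L\right) + 103 = 86 \cdot 8 \left(\left(\left(0 - 12\right) - 4\right) + 15\right) + 103 = 86 \cdot 8 \left(\left(-12 - 4\right) + 15\right) + 103 = 86 \cdot 8 \left(-16 + 15\right) + 103 = 86 \cdot 8 \left(-1\right) + 103 = 86 \left(-8\right) + 103 = -688 + 103 = -585$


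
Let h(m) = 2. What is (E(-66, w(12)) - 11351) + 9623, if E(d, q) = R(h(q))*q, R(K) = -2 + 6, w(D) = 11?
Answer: -1684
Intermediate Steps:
R(K) = 4
E(d, q) = 4*q
(E(-66, w(12)) - 11351) + 9623 = (4*11 - 11351) + 9623 = (44 - 11351) + 9623 = -11307 + 9623 = -1684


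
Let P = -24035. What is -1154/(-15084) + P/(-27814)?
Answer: 49330162/52443297 ≈ 0.94064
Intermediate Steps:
-1154/(-15084) + P/(-27814) = -1154/(-15084) - 24035/(-27814) = -1154*(-1/15084) - 24035*(-1/27814) = 577/7542 + 24035/27814 = 49330162/52443297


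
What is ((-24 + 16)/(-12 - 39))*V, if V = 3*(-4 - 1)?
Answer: -40/17 ≈ -2.3529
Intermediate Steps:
V = -15 (V = 3*(-5) = -15)
((-24 + 16)/(-12 - 39))*V = ((-24 + 16)/(-12 - 39))*(-15) = -8/(-51)*(-15) = -8*(-1/51)*(-15) = (8/51)*(-15) = -40/17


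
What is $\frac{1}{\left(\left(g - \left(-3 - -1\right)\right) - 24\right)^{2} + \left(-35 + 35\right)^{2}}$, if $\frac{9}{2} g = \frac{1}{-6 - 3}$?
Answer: $\frac{6561}{3182656} \approx 0.0020615$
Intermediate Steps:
$g = - \frac{2}{81}$ ($g = \frac{2}{9 \left(-6 - 3\right)} = \frac{2}{9 \left(-9\right)} = \frac{2}{9} \left(- \frac{1}{9}\right) = - \frac{2}{81} \approx -0.024691$)
$\frac{1}{\left(\left(g - \left(-3 - -1\right)\right) - 24\right)^{2} + \left(-35 + 35\right)^{2}} = \frac{1}{\left(\left(- \frac{2}{81} - \left(-3 - -1\right)\right) - 24\right)^{2} + \left(-35 + 35\right)^{2}} = \frac{1}{\left(\left(- \frac{2}{81} - \left(-3 + 1\right)\right) - 24\right)^{2} + 0^{2}} = \frac{1}{\left(\left(- \frac{2}{81} - -2\right) - 24\right)^{2} + 0} = \frac{1}{\left(\left(- \frac{2}{81} + 2\right) - 24\right)^{2} + 0} = \frac{1}{\left(\frac{160}{81} - 24\right)^{2} + 0} = \frac{1}{\left(- \frac{1784}{81}\right)^{2} + 0} = \frac{1}{\frac{3182656}{6561} + 0} = \frac{1}{\frac{3182656}{6561}} = \frac{6561}{3182656}$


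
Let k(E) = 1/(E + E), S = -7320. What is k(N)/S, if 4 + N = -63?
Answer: 1/980880 ≈ 1.0195e-6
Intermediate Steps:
N = -67 (N = -4 - 63 = -67)
k(E) = 1/(2*E)
k(N)/S = ((½)/(-67))/(-7320) = ((½)*(-1/67))*(-1/7320) = -1/134*(-1/7320) = 1/980880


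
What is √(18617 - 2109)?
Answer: 2*√4127 ≈ 128.48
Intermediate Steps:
√(18617 - 2109) = √16508 = 2*√4127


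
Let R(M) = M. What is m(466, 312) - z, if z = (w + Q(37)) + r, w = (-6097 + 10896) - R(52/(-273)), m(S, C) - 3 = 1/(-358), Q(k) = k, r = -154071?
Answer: 1121969831/7518 ≈ 1.4924e+5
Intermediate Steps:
m(S, C) = 1073/358 (m(S, C) = 3 + 1/(-358) = 3 - 1/358 = 1073/358)
w = 100783/21 (w = (-6097 + 10896) - 52/(-273) = 4799 - 52*(-1)/273 = 4799 - 1*(-4/21) = 4799 + 4/21 = 100783/21 ≈ 4799.2)
z = -3133931/21 (z = (100783/21 + 37) - 154071 = 101560/21 - 154071 = -3133931/21 ≈ -1.4923e+5)
m(466, 312) - z = 1073/358 - 1*(-3133931/21) = 1073/358 + 3133931/21 = 1121969831/7518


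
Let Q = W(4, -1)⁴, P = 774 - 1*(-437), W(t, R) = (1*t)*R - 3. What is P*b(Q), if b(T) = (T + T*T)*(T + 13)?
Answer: 16859573035508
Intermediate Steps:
W(t, R) = -3 + R*t (W(t, R) = t*R - 3 = R*t - 3 = -3 + R*t)
P = 1211 (P = 774 + 437 = 1211)
Q = 2401 (Q = (-3 - 1*4)⁴ = (-3 - 4)⁴ = (-7)⁴ = 2401)
b(T) = (13 + T)*(T + T²) (b(T) = (T + T²)*(13 + T) = (13 + T)*(T + T²))
P*b(Q) = 1211*(2401*(13 + 2401² + 14*2401)) = 1211*(2401*(13 + 5764801 + 33614)) = 1211*(2401*5798428) = 1211*13922025628 = 16859573035508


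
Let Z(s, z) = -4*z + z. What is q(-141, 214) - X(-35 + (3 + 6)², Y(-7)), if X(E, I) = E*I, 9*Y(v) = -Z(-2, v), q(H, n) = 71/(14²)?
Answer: 63325/588 ≈ 107.70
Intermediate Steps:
Z(s, z) = -3*z
q(H, n) = 71/196
Y(v) = v/3 (Y(v) = (-(-3)*v)/9 = (3*v)/9 = v/3)
q(-141, 214) - X(-35 + (3 + 6)², Y(-7)) = 71/196 - (-35 + (3 + 6)²)*(⅓)*(-7) = 71/196 - (-35 + 9²)*(-7)/3 = 71/196 - (-35 + 81)*(-7)/3 = 71/196 - 46*(-7)/3 = 71/196 - 1*(-322/3) = 71/196 + 322/3 = 63325/588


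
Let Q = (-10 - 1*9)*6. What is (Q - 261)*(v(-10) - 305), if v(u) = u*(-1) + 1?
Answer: 110250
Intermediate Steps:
v(u) = 1 - u (v(u) = -u + 1 = 1 - u)
Q = -114 (Q = (-10 - 9)*6 = -19*6 = -114)
(Q - 261)*(v(-10) - 305) = (-114 - 261)*((1 - 1*(-10)) - 305) = -375*((1 + 10) - 305) = -375*(11 - 305) = -375*(-294) = 110250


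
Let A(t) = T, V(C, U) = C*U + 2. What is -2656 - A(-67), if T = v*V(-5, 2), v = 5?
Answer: -2616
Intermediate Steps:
V(C, U) = 2 + C*U
T = -40 (T = 5*(2 - 5*2) = 5*(2 - 10) = 5*(-8) = -40)
A(t) = -40
-2656 - A(-67) = -2656 - 1*(-40) = -2656 + 40 = -2616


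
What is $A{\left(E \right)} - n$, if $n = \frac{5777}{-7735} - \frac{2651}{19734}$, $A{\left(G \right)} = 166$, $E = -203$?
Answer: $\frac{178134001}{1067430} \approx 166.88$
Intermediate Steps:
$n = - \frac{940621}{1067430}$ ($n = 5777 \left(- \frac{1}{7735}\right) - \frac{241}{1794} = - \frac{5777}{7735} - \frac{241}{1794} = - \frac{940621}{1067430} \approx -0.8812$)
$A{\left(E \right)} - n = 166 - - \frac{940621}{1067430} = 166 + \frac{940621}{1067430} = \frac{178134001}{1067430}$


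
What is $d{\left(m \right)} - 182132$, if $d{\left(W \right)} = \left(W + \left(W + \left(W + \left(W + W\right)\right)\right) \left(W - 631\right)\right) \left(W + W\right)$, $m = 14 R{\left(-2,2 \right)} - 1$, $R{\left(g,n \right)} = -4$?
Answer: $-18058130$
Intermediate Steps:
$m = -57$ ($m = 14 \left(-4\right) - 1 = -56 - 1 = -57$)
$d{\left(W \right)} = 2 W \left(W + 4 W \left(-631 + W\right)\right)$ ($d{\left(W \right)} = \left(W + \left(W + \left(W + 2 W\right)\right) \left(-631 + W\right)\right) 2 W = \left(W + \left(W + 3 W\right) \left(-631 + W\right)\right) 2 W = \left(W + 4 W \left(-631 + W\right)\right) 2 W = 2 W \left(W + 4 W \left(-631 + W\right)\right)$)
$d{\left(m \right)} - 182132 = \left(-57\right)^{2} \left(-5046 + 8 \left(-57\right)\right) - 182132 = 3249 \left(-5046 - 456\right) - 182132 = 3249 \left(-5502\right) - 182132 = -17875998 - 182132 = -18058130$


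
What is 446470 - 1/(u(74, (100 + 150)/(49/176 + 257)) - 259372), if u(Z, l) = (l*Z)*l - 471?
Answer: 237803654496451794771/532630757933123 ≈ 4.4647e+5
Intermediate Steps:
u(Z, l) = -471 + Z*l² (u(Z, l) = (Z*l)*l - 471 = Z*l² - 471 = -471 + Z*l²)
446470 - 1/(u(74, (100 + 150)/(49/176 + 257)) - 259372) = 446470 - 1/((-471 + 74*((100 + 150)/(49/176 + 257))²) - 259372) = 446470 - 1/((-471 + 74*(250/(49*(1/176) + 257))²) - 259372) = 446470 - 1/((-471 + 74*(250/(49/176 + 257))²) - 259372) = 446470 - 1/((-471 + 74*(250/(45281/176))²) - 259372) = 446470 - 1/((-471 + 74*(250*(176/45281))²) - 259372) = 446470 - 1/((-471 + 74*(44000/45281)²) - 259372) = 446470 - 1/((-471 + 74*(1936000000/2050368961)) - 259372) = 446470 - 1/((-471 + 143264000000/2050368961) - 259372) = 446470 - 1/(-822459780631/2050368961 - 259372) = 446470 - 1/(-532630757933123/2050368961) = 446470 - 1*(-2050368961/532630757933123) = 446470 + 2050368961/532630757933123 = 237803654496451794771/532630757933123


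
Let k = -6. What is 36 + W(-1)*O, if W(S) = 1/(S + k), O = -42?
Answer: 42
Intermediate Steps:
W(S) = 1/(-6 + S) (W(S) = 1/(S - 6) = 1/(-6 + S))
36 + W(-1)*O = 36 - 42/(-6 - 1) = 36 - 42/(-7) = 36 - 1/7*(-42) = 36 + 6 = 42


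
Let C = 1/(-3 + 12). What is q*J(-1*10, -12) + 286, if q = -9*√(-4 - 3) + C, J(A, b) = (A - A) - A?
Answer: 2584/9 - 90*I*√7 ≈ 287.11 - 238.12*I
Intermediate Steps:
J(A, b) = -A (J(A, b) = 0 - A = -A)
C = ⅑ (C = 1/9 = ⅑ ≈ 0.11111)
q = ⅑ - 9*I*√7 (q = -9*√(-4 - 3) + ⅑ = -9*I*√7 + ⅑ = ⅑ - 9*I*√7 ≈ 0.11111 - 23.812*I)
q*J(-1*10, -12) + 286 = (⅑ - 9*I*√7)*(-(-1)*10) + 286 = (⅑ - 9*I*√7)*(-1*(-10)) + 286 = (⅑ - 9*I*√7)*10 + 286 = (10/9 - 90*I*√7) + 286 = 2584/9 - 90*I*√7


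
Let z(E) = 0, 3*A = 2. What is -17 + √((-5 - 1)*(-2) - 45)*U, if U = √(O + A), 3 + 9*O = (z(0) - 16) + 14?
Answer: -17 + I*√33/3 ≈ -17.0 + 1.9149*I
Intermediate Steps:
A = ⅔ (A = (⅓)*2 = ⅔ ≈ 0.66667)
O = -5/9 (O = -⅓ + ((0 - 16) + 14)/9 = -⅓ + (-16 + 14)/9 = -⅓ + (⅑)*(-2) = -⅓ - 2/9 = -5/9 ≈ -0.55556)
U = ⅓ (U = √(-5/9 + ⅔) = √(⅑) = ⅓ ≈ 0.33333)
-17 + √((-5 - 1)*(-2) - 45)*U = -17 + √((-5 - 1)*(-2) - 45)*(⅓) = -17 + √(-6*(-2) - 45)*(⅓) = -17 + √(12 - 45)*(⅓) = -17 + √(-33)*(⅓) = -17 + (I*√33)*(⅓) = -17 + I*√33/3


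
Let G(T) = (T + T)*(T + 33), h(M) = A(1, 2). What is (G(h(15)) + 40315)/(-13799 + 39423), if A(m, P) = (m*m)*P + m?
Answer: 40531/25624 ≈ 1.5818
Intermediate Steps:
A(m, P) = m + P*m**2 (A(m, P) = m**2*P + m = P*m**2 + m = m + P*m**2)
h(M) = 3 (h(M) = 1*(1 + 2*1) = 1*(1 + 2) = 1*3 = 3)
G(T) = 2*T*(33 + T) (G(T) = (2*T)*(33 + T) = 2*T*(33 + T))
(G(h(15)) + 40315)/(-13799 + 39423) = (2*3*(33 + 3) + 40315)/(-13799 + 39423) = (2*3*36 + 40315)/25624 = (216 + 40315)*(1/25624) = 40531*(1/25624) = 40531/25624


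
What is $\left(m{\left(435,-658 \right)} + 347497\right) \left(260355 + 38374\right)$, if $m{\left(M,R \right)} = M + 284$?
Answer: $104022217464$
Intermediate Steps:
$m{\left(M,R \right)} = 284 + M$
$\left(m{\left(435,-658 \right)} + 347497\right) \left(260355 + 38374\right) = \left(\left(284 + 435\right) + 347497\right) \left(260355 + 38374\right) = \left(719 + 347497\right) 298729 = 348216 \cdot 298729 = 104022217464$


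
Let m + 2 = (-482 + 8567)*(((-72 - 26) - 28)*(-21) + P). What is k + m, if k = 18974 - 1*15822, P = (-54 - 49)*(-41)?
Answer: 55539015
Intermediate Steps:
P = 4223 (P = -103*(-41) = 4223)
k = 3152 (k = 18974 - 15822 = 3152)
m = 55535863 (m = -2 + (-482 + 8567)*(((-72 - 26) - 28)*(-21) + 4223) = -2 + 8085*((-98 - 28)*(-21) + 4223) = -2 + 8085*(-126*(-21) + 4223) = -2 + 8085*(2646 + 4223) = -2 + 8085*6869 = -2 + 55535865 = 55535863)
k + m = 3152 + 55535863 = 55539015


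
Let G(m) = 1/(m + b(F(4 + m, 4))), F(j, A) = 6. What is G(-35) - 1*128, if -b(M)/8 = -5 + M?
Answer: -5505/43 ≈ -128.02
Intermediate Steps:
b(M) = 40 - 8*M (b(M) = -8*(-5 + M) = 40 - 8*M)
G(m) = 1/(-8 + m) (G(m) = 1/(m + (40 - 8*6)) = 1/(m + (40 - 48)) = 1/(m - 8) = 1/(-8 + m))
G(-35) - 1*128 = 1/(-8 - 35) - 1*128 = 1/(-43) - 128 = -1/43 - 128 = -5505/43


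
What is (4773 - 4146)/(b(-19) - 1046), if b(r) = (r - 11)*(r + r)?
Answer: 627/94 ≈ 6.6702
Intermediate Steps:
b(r) = 2*r*(-11 + r) (b(r) = (-11 + r)*(2*r) = 2*r*(-11 + r))
(4773 - 4146)/(b(-19) - 1046) = (4773 - 4146)/(2*(-19)*(-11 - 19) - 1046) = 627/(2*(-19)*(-30) - 1046) = 627/(1140 - 1046) = 627/94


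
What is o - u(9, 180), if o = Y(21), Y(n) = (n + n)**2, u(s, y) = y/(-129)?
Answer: 75912/43 ≈ 1765.4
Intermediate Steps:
u(s, y) = -y/129 (u(s, y) = y*(-1/129) = -y/129)
Y(n) = 4*n**2 (Y(n) = (2*n)**2 = 4*n**2)
o = 1764 (o = 4*21**2 = 4*441 = 1764)
o - u(9, 180) = 1764 - (-1)*180/129 = 1764 - 1*(-60/43) = 1764 + 60/43 = 75912/43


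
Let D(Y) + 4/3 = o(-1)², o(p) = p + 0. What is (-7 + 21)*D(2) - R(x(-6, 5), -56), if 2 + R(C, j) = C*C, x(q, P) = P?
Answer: -83/3 ≈ -27.667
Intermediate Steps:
R(C, j) = -2 + C² (R(C, j) = -2 + C*C = -2 + C²)
o(p) = p
D(Y) = -⅓ (D(Y) = -4/3 + (-1)² = -4/3 + 1 = -⅓)
(-7 + 21)*D(2) - R(x(-6, 5), -56) = (-7 + 21)*(-⅓) - (-2 + 5²) = 14*(-⅓) - (-2 + 25) = -14/3 - 1*23 = -14/3 - 23 = -83/3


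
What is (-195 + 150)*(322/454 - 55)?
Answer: 554580/227 ≈ 2443.1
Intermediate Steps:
(-195 + 150)*(322/454 - 55) = -45*(322*(1/454) - 55) = -45*(161/227 - 55) = -45*(-12324/227) = 554580/227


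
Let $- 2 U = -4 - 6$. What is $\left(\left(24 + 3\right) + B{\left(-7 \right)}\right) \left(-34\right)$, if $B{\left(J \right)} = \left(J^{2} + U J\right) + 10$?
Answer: $-1734$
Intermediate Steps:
$U = 5$ ($U = - \frac{-4 - 6}{2} = \left(- \frac{1}{2}\right) \left(-10\right) = 5$)
$B{\left(J \right)} = 10 + J^{2} + 5 J$ ($B{\left(J \right)} = \left(J^{2} + 5 J\right) + 10 = 10 + J^{2} + 5 J$)
$\left(\left(24 + 3\right) + B{\left(-7 \right)}\right) \left(-34\right) = \left(\left(24 + 3\right) + \left(10 + \left(-7\right)^{2} + 5 \left(-7\right)\right)\right) \left(-34\right) = \left(27 + \left(10 + 49 - 35\right)\right) \left(-34\right) = \left(27 + 24\right) \left(-34\right) = 51 \left(-34\right) = -1734$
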